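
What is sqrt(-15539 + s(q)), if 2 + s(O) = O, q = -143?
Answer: 2*I*sqrt(3921) ≈ 125.24*I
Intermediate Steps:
s(O) = -2 + O
sqrt(-15539 + s(q)) = sqrt(-15539 + (-2 - 143)) = sqrt(-15539 - 145) = sqrt(-15684) = 2*I*sqrt(3921)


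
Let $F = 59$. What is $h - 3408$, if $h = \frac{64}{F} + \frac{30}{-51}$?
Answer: $- \frac{3417726}{1003} \approx -3407.5$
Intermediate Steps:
$h = \frac{498}{1003}$ ($h = \frac{64}{59} + \frac{30}{-51} = 64 \cdot \frac{1}{59} + 30 \left(- \frac{1}{51}\right) = \frac{64}{59} - \frac{10}{17} = \frac{498}{1003} \approx 0.49651$)
$h - 3408 = \frac{498}{1003} - 3408 = - \frac{3417726}{1003}$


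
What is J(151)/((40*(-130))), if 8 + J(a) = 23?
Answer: -3/1040 ≈ -0.0028846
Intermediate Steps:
J(a) = 15 (J(a) = -8 + 23 = 15)
J(151)/((40*(-130))) = 15/((40*(-130))) = 15/(-5200) = 15*(-1/5200) = -3/1040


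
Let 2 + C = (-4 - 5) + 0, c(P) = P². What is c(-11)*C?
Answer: -1331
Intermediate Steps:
C = -11 (C = -2 + ((-4 - 5) + 0) = -2 + (-9 + 0) = -2 - 9 = -11)
c(-11)*C = (-11)²*(-11) = 121*(-11) = -1331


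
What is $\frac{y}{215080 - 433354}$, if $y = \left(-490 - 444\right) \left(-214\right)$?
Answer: $- \frac{99938}{109137} \approx -0.91571$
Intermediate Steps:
$y = 199876$ ($y = \left(-934\right) \left(-214\right) = 199876$)
$\frac{y}{215080 - 433354} = \frac{199876}{215080 - 433354} = \frac{199876}{-218274} = 199876 \left(- \frac{1}{218274}\right) = - \frac{99938}{109137}$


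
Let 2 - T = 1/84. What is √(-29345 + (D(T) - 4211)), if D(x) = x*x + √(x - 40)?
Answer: √(-236743247 + 168*I*√67053)/84 ≈ 0.016829 + 183.17*I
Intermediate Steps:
T = 167/84 (T = 2 - 1/84 = 167/84 ≈ 1.9881)
D(x) = x² + √(-40 + x)
√(-29345 + (D(T) - 4211)) = √(-29345 + (((167/84)² + √(-40 + 167/84)) - 4211)) = √(-29345 + ((27889/7056 + √(-3193/84)) - 4211)) = √(-29345 + ((27889/7056 + I*√67053/42) - 4211)) = √(-29345 + (-29684927/7056 + I*√67053/42)) = √(-236743247/7056 + I*√67053/42)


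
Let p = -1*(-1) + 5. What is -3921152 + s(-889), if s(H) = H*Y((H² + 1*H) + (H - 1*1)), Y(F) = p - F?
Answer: 697087352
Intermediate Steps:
p = 6 (p = 1 + 5 = 6)
Y(F) = 6 - F
s(H) = H*(7 - H² - 2*H) (s(H) = H*(6 - ((H² + 1*H) + (H - 1*1))) = H*(6 - ((H² + H) + (H - 1))) = H*(6 - ((H + H²) + (-1 + H))) = H*(6 - (-1 + H² + 2*H)) = H*(6 + (1 - H² - 2*H)) = H*(7 - H² - 2*H))
-3921152 + s(-889) = -3921152 - 889*(7 - 1*(-889)² - 2*(-889)) = -3921152 - 889*(7 - 1*790321 + 1778) = -3921152 - 889*(7 - 790321 + 1778) = -3921152 - 889*(-788536) = -3921152 + 701008504 = 697087352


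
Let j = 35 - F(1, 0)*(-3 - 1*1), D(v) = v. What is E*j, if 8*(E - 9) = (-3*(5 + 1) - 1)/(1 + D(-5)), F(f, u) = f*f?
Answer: 11973/32 ≈ 374.16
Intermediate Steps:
F(f, u) = f²
j = 39 (j = 35 - 1²*(-3 - 1*1) = 35 - (-3 - 1) = 35 - (-4) = 35 - 1*(-4) = 35 + 4 = 39)
E = 307/32 (E = 9 + ((-3*(5 + 1) - 1)/(1 - 5))/8 = 9 + ((-3*6 - 1)/(-4))/8 = 9 + ((-18 - 1)*(-¼))/8 = 9 + (-19*(-¼))/8 = 9 + (⅛)*(19/4) = 9 + 19/32 = 307/32 ≈ 9.5938)
E*j = (307/32)*39 = 11973/32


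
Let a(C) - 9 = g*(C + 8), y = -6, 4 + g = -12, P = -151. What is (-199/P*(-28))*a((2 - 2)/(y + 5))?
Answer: 663068/151 ≈ 4391.2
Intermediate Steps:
g = -16 (g = -4 - 12 = -16)
a(C) = -119 - 16*C (a(C) = 9 - 16*(C + 8) = 9 - 16*(8 + C) = 9 + (-128 - 16*C) = -119 - 16*C)
(-199/P*(-28))*a((2 - 2)/(y + 5)) = (-199/(-151)*(-28))*(-119 - 16*(2 - 2)/(-6 + 5)) = (-199*(-1/151)*(-28))*(-119 - 0/(-1)) = ((199/151)*(-28))*(-119 - 0*(-1)) = -5572*(-119 - 16*0)/151 = -5572*(-119 + 0)/151 = -5572/151*(-119) = 663068/151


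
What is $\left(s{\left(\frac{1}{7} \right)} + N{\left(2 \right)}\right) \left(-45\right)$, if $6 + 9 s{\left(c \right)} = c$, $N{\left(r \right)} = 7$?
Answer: $- \frac{2000}{7} \approx -285.71$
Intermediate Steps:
$s{\left(c \right)} = - \frac{2}{3} + \frac{c}{9}$
$\left(s{\left(\frac{1}{7} \right)} + N{\left(2 \right)}\right) \left(-45\right) = \left(\left(- \frac{2}{3} + \frac{1}{9 \cdot 7}\right) + 7\right) \left(-45\right) = \left(\left(- \frac{2}{3} + \frac{1}{9} \cdot \frac{1}{7}\right) + 7\right) \left(-45\right) = \left(\left(- \frac{2}{3} + \frac{1}{63}\right) + 7\right) \left(-45\right) = \left(- \frac{41}{63} + 7\right) \left(-45\right) = \frac{400}{63} \left(-45\right) = - \frac{2000}{7}$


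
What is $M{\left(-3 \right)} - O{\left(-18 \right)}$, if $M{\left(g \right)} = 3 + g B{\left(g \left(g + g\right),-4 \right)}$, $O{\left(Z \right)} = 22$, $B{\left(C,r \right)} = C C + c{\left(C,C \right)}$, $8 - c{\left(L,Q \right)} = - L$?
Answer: $-1069$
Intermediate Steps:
$c{\left(L,Q \right)} = 8 + L$ ($c{\left(L,Q \right)} = 8 - - L = 8 + L$)
$B{\left(C,r \right)} = 8 + C + C^{2}$ ($B{\left(C,r \right)} = C C + \left(8 + C\right) = C^{2} + \left(8 + C\right) = 8 + C + C^{2}$)
$M{\left(g \right)} = 3 + g \left(8 + 2 g^{2} + 4 g^{4}\right)$ ($M{\left(g \right)} = 3 + g \left(8 + g \left(g + g\right) + \left(g \left(g + g\right)\right)^{2}\right) = 3 + g \left(8 + g 2 g + \left(g 2 g\right)^{2}\right) = 3 + g \left(8 + 2 g^{2} + \left(2 g^{2}\right)^{2}\right) = 3 + g \left(8 + 2 g^{2} + 4 g^{4}\right)$)
$M{\left(-3 \right)} - O{\left(-18 \right)} = \left(3 + 2 \left(-3\right) \left(4 + \left(-3\right)^{2} + 2 \left(-3\right)^{4}\right)\right) - 22 = \left(3 + 2 \left(-3\right) \left(4 + 9 + 2 \cdot 81\right)\right) - 22 = \left(3 + 2 \left(-3\right) \left(4 + 9 + 162\right)\right) - 22 = \left(3 + 2 \left(-3\right) 175\right) - 22 = \left(3 - 1050\right) - 22 = -1047 - 22 = -1069$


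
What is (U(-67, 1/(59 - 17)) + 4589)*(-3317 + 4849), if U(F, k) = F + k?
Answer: 145482550/21 ≈ 6.9277e+6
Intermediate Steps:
(U(-67, 1/(59 - 17)) + 4589)*(-3317 + 4849) = ((-67 + 1/(59 - 17)) + 4589)*(-3317 + 4849) = ((-67 + 1/42) + 4589)*1532 = (-2813/42 + 4589)*1532 = (189925/42)*1532 = 145482550/21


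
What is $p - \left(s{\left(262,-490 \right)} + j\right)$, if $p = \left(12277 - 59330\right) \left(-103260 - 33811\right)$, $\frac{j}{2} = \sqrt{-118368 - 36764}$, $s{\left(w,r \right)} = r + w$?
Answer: $6449601991 - 4 i \sqrt{38783} \approx 6.4496 \cdot 10^{9} - 787.74 i$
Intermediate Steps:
$j = 4 i \sqrt{38783}$ ($j = 2 \sqrt{-118368 - 36764} = 2 \sqrt{-155132} = 2 \cdot 2 i \sqrt{38783} = 4 i \sqrt{38783} \approx 787.74 i$)
$p = 6449601763$ ($p = \left(-47053\right) \left(-137071\right) = 6449601763$)
$p - \left(s{\left(262,-490 \right)} + j\right) = 6449601763 - \left(\left(-490 + 262\right) + 4 i \sqrt{38783}\right) = 6449601763 - \left(-228 + 4 i \sqrt{38783}\right) = 6449601763 + \left(228 - 4 i \sqrt{38783}\right) = 6449601991 - 4 i \sqrt{38783}$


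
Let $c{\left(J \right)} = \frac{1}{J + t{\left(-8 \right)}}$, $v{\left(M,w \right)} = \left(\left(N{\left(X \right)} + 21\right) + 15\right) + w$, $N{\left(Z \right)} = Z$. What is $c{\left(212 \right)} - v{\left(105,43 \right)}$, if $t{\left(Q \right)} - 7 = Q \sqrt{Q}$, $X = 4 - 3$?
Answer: $- \frac{3877621}{48473} + \frac{16 i \sqrt{2}}{48473} \approx -79.995 + 0.0004668 i$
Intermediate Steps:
$X = 1$
$t{\left(Q \right)} = 7 + Q^{\frac{3}{2}}$ ($t{\left(Q \right)} = 7 + Q \sqrt{Q} = 7 + Q^{\frac{3}{2}}$)
$v{\left(M,w \right)} = 37 + w$ ($v{\left(M,w \right)} = \left(\left(1 + 21\right) + 15\right) + w = \left(22 + 15\right) + w = 37 + w$)
$c{\left(J \right)} = \frac{1}{7 + J - 16 i \sqrt{2}}$ ($c{\left(J \right)} = \frac{1}{J + \left(7 + \left(-8\right)^{\frac{3}{2}}\right)} = \frac{1}{J + \left(7 - 16 i \sqrt{2}\right)} = \frac{1}{7 + J - 16 i \sqrt{2}}$)
$c{\left(212 \right)} - v{\left(105,43 \right)} = \frac{1}{7 + 212 - 16 i \sqrt{2}} - \left(37 + 43\right) = \frac{1}{219 - 16 i \sqrt{2}} - 80 = -80 + \frac{1}{219 - 16 i \sqrt{2}}$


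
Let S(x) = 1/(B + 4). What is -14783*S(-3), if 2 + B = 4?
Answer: -14783/6 ≈ -2463.8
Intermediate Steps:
B = 2 (B = -2 + 4 = 2)
S(x) = 1/6 (S(x) = 1/(2 + 4) = 1/6)
-14783*S(-3) = -14783*1/6 = -14783/6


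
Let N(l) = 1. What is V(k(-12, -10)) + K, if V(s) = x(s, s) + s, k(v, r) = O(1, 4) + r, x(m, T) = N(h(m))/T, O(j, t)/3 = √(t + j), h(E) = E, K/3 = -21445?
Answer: -707797/11 + 162*√5/55 ≈ -64339.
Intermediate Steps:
K = -64335 (K = 3*(-21445) = -64335)
O(j, t) = 3*√(j + t) (O(j, t) = 3*√(t + j) = 3*√(j + t))
x(m, T) = 1/T
k(v, r) = r + 3*√5 (k(v, r) = 3*√(1 + 4) + r = 3*√5 + r = r + 3*√5)
V(s) = s + 1/s (V(s) = 1/s + s = s + 1/s)
V(k(-12, -10)) + K = ((-10 + 3*√5) + 1/(-10 + 3*√5)) - 64335 = (-10 + 1/(-10 + 3*√5) + 3*√5) - 64335 = -64345 + 1/(-10 + 3*√5) + 3*√5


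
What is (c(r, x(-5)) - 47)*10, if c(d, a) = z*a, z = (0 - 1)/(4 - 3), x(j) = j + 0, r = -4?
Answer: -420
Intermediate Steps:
x(j) = j
z = -1 (z = -1/1 = -1*1 = -1)
c(d, a) = -a
(c(r, x(-5)) - 47)*10 = (-1*(-5) - 47)*10 = (5 - 47)*10 = -42*10 = -420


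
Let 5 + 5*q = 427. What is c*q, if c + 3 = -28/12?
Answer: -6752/15 ≈ -450.13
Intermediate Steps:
c = -16/3 (c = -3 - 28/12 = -3 - 28*1/12 = -3 - 7/3 = -16/3 ≈ -5.3333)
q = 422/5 (q = -1 + (⅕)*427 = -1 + 427/5 = 422/5 ≈ 84.400)
c*q = -16/3*422/5 = -6752/15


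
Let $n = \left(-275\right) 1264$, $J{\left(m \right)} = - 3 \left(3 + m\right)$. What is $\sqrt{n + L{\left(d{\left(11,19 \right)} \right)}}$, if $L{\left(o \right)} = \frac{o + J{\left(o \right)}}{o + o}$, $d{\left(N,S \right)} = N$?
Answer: $\frac{i \sqrt{168239082}}{22} \approx 589.58 i$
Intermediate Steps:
$J{\left(m \right)} = -9 - 3 m$
$n = -347600$
$L{\left(o \right)} = \frac{-9 - 2 o}{2 o}$ ($L{\left(o \right)} = \frac{o - \left(9 + 3 o\right)}{o + o} = \frac{-9 - 2 o}{2 o}$)
$\sqrt{n + L{\left(d{\left(11,19 \right)} \right)}} = \sqrt{-347600 + \frac{- \frac{9}{2} - 11}{11}} = \sqrt{-347600 + \frac{1}{11} \left(- \frac{31}{2}\right)} = \sqrt{-347600 - \frac{31}{22}} = \sqrt{- \frac{7647231}{22}} = \frac{i \sqrt{168239082}}{22}$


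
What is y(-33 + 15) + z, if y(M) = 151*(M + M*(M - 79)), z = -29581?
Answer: 231347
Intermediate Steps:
y(M) = 151*M + 151*M*(-79 + M) (y(M) = 151*(M + M*(-79 + M)) = 151*M + 151*M*(-79 + M))
y(-33 + 15) + z = 151*(-33 + 15)*(-78 + (-33 + 15)) - 29581 = 151*(-18)*(-78 - 18) - 29581 = 151*(-18)*(-96) - 29581 = 260928 - 29581 = 231347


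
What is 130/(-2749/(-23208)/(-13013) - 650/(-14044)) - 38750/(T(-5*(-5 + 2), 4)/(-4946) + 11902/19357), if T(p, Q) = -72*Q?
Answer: -43287171126913726850435/790483550770719847 ≈ -54760.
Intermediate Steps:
130/(-2749/(-23208)/(-13013) - 650/(-14044)) - 38750/(T(-5*(-5 + 2), 4)/(-4946) + 11902/19357) = 130/(-2749/(-23208)/(-13013) - 650/(-14044)) - 38750/(-72*4/(-4946) + 11902/19357) = 130/(-2749*(-1/23208)*(-1/13013) - 650*(-1/14044)) - 38750/(-288*(-1/4946) + 11902*(1/19357)) = 130/((2749/23208)*(-1/13013) + 325/7022) - 38750/(144/2473 + 11902/19357) = 130/(-2749/302005704 + 325/7022) - 38750/32221054/47869861 = 130/(49066275161/1060342026744) - 38750*47869861/32221054 = 130*(1060342026744/49066275161) - 927478556875/16110527 = 137844463476720/49066275161 - 927478556875/16110527 = -43287171126913726850435/790483550770719847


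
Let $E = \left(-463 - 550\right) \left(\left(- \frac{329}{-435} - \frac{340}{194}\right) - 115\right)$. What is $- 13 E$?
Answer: $- \frac{64455170078}{42195} \approx -1.5276 \cdot 10^{6}$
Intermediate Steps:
$E = \frac{4958090006}{42195}$ ($E = - 1013 \left(\left(\left(-329\right) \left(- \frac{1}{435}\right) - \frac{170}{97}\right) - 115\right) = - 1013 \left(\left(\frac{329}{435} - \frac{170}{97}\right) - 115\right) = - 1013 \left(- \frac{42037}{42195} - 115\right) = \left(-1013\right) \left(- \frac{4894462}{42195}\right) = \frac{4958090006}{42195} \approx 1.175 \cdot 10^{5}$)
$- 13 E = \left(-13\right) \frac{4958090006}{42195} = - \frac{64455170078}{42195}$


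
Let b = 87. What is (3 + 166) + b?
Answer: 256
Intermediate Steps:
(3 + 166) + b = (3 + 166) + 87 = 169 + 87 = 256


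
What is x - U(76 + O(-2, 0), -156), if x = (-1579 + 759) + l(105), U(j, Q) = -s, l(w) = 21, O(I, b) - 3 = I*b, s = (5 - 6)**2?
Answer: -798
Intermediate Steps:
s = 1 (s = (-1)**2 = 1)
O(I, b) = 3 + I*b
U(j, Q) = -1 (U(j, Q) = -1*1 = -1)
x = -799 (x = (-1579 + 759) + 21 = -820 + 21 = -799)
x - U(76 + O(-2, 0), -156) = -799 - 1*(-1) = -799 + 1 = -798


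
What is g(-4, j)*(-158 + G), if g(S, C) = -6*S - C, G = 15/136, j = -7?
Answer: -665663/136 ≈ -4894.6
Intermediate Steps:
G = 15/136 (G = 15*(1/136) = 15/136 ≈ 0.11029)
g(S, C) = -C - 6*S
g(-4, j)*(-158 + G) = (-1*(-7) - 6*(-4))*(-158 + 15/136) = (7 + 24)*(-21473/136) = 31*(-21473/136) = -665663/136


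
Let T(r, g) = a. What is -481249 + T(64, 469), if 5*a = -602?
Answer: -2406847/5 ≈ -4.8137e+5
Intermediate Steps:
a = -602/5 (a = (1/5)*(-602) = -602/5 ≈ -120.40)
T(r, g) = -602/5
-481249 + T(64, 469) = -481249 - 602/5 = -2406847/5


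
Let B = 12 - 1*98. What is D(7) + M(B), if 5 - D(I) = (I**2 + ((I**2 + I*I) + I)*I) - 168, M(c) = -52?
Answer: -663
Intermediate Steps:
B = -86 (B = 12 - 98 = -86)
D(I) = 173 - I**2 - I*(I + 2*I**2) (D(I) = 5 - ((I**2 + ((I**2 + I*I) + I)*I) - 168) = 5 - ((I**2 + ((I**2 + I**2) + I)*I) - 168) = 5 - ((I**2 + (2*I**2 + I)*I) - 168) = 5 - ((I**2 + (I + 2*I**2)*I) - 168) = 5 - ((I**2 + I*(I + 2*I**2)) - 168) = 5 - (-168 + I**2 + I*(I + 2*I**2)) = 5 + (168 - I**2 - I*(I + 2*I**2)) = 173 - I**2 - I*(I + 2*I**2))
D(7) + M(B) = (173 - 2*7**2 - 2*7**3) - 52 = (173 - 2*49 - 2*343) - 52 = (173 - 98 - 686) - 52 = -611 - 52 = -663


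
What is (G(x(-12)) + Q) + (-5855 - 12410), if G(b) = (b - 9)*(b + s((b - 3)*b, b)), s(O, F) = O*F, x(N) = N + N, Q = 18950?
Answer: 514693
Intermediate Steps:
x(N) = 2*N
s(O, F) = F*O
G(b) = (-9 + b)*(b + b**2*(-3 + b)) (G(b) = (b - 9)*(b + b*((b - 3)*b)) = (-9 + b)*(b + b*((-3 + b)*b)) = (-9 + b)*(b + b*(b*(-3 + b))) = (-9 + b)*(b + b**2*(-3 + b)))
(G(x(-12)) + Q) + (-5855 - 12410) = ((2*(-12))*(-9 + (2*(-12))**3 - 12*(2*(-12))**2 + 28*(2*(-12))) + 18950) + (-5855 - 12410) = (-24*(-9 + (-24)**3 - 12*(-24)**2 + 28*(-24)) + 18950) - 18265 = (-24*(-9 - 13824 - 12*576 - 672) + 18950) - 18265 = (-24*(-9 - 13824 - 6912 - 672) + 18950) - 18265 = (-24*(-21417) + 18950) - 18265 = (514008 + 18950) - 18265 = 532958 - 18265 = 514693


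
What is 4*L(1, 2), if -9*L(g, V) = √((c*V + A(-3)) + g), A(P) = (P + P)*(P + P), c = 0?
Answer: -4*√37/9 ≈ -2.7034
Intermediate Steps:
A(P) = 4*P² (A(P) = (2*P)*(2*P) = 4*P²)
L(g, V) = -√(36 + g)/9 (L(g, V) = -√((0*V + 4*(-3)²) + g)/9 = -√((0 + 4*9) + g)/9 = -√((0 + 36) + g)/9 = -√(36 + g)/9)
4*L(1, 2) = 4*(-√(36 + 1)/9) = 4*(-√37/9) = -4*√37/9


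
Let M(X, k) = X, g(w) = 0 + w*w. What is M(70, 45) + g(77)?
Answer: 5999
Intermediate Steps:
g(w) = w² (g(w) = 0 + w² = w²)
M(70, 45) + g(77) = 70 + 77² = 70 + 5929 = 5999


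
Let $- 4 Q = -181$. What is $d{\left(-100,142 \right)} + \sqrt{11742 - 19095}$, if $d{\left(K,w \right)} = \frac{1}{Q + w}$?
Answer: $\frac{4}{749} + 3 i \sqrt{817} \approx 0.0053405 + 85.75 i$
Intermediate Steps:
$Q = \frac{181}{4}$ ($Q = \left(- \frac{1}{4}\right) \left(-181\right) = \frac{181}{4} \approx 45.25$)
$d{\left(K,w \right)} = \frac{1}{\frac{181}{4} + w}$
$d{\left(-100,142 \right)} + \sqrt{11742 - 19095} = \frac{4}{181 + 4 \cdot 142} + \sqrt{11742 - 19095} = \frac{4}{181 + 568} + \sqrt{-7353} = \frac{4}{749} + 3 i \sqrt{817}$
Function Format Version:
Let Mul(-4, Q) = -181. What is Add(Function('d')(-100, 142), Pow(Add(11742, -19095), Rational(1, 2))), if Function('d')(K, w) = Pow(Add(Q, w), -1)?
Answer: Add(Rational(4, 749), Mul(3, I, Pow(817, Rational(1, 2)))) ≈ Add(0.0053405, Mul(85.750, I))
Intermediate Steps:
Q = Rational(181, 4) (Q = Mul(Rational(-1, 4), -181) = Rational(181, 4) ≈ 45.250)
Function('d')(K, w) = Pow(Add(Rational(181, 4), w), -1)
Add(Function('d')(-100, 142), Pow(Add(11742, -19095), Rational(1, 2))) = Add(Mul(4, Pow(Add(181, Mul(4, 142)), -1)), Pow(Add(11742, -19095), Rational(1, 2))) = Add(Mul(4, Pow(Add(181, 568), -1)), Pow(-7353, Rational(1, 2))) = Add(Mul(4, Pow(749, -1)), Mul(3, I, Pow(817, Rational(1, 2)))) = Add(Mul(4, Rational(1, 749)), Mul(3, I, Pow(817, Rational(1, 2)))) = Add(Rational(4, 749), Mul(3, I, Pow(817, Rational(1, 2))))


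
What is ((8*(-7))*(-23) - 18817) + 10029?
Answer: -7500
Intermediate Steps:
((8*(-7))*(-23) - 18817) + 10029 = (-56*(-23) - 18817) + 10029 = (1288 - 18817) + 10029 = -17529 + 10029 = -7500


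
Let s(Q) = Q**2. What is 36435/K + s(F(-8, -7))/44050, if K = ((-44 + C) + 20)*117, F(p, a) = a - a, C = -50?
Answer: -12145/2886 ≈ -4.2082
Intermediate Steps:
F(p, a) = 0
K = -8658 (K = ((-44 - 50) + 20)*117 = (-94 + 20)*117 = -74*117 = -8658)
36435/K + s(F(-8, -7))/44050 = 36435/(-8658) + 0**2/44050 = 36435*(-1/8658) + 0*(1/44050) = -12145/2886 + 0 = -12145/2886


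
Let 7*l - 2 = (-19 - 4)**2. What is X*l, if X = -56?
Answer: -4248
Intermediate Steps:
l = 531/7 (l = 2/7 + (-19 - 4)**2/7 = 2/7 + (1/7)*(-23)**2 = 2/7 + (1/7)*529 = 2/7 + 529/7 = 531/7 ≈ 75.857)
X*l = -56*531/7 = -4248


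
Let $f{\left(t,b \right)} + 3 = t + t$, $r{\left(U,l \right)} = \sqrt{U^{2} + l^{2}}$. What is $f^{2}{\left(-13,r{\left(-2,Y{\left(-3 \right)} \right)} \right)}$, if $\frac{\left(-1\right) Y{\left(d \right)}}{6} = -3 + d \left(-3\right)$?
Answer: $841$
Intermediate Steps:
$Y{\left(d \right)} = 18 + 18 d$ ($Y{\left(d \right)} = - 6 \left(-3 + d \left(-3\right)\right) = - 6 \left(-3 - 3 d\right) = 18 + 18 d$)
$f{\left(t,b \right)} = -3 + 2 t$ ($f{\left(t,b \right)} = -3 + \left(t + t\right) = -3 + 2 t$)
$f^{2}{\left(-13,r{\left(-2,Y{\left(-3 \right)} \right)} \right)} = \left(-3 + 2 \left(-13\right)\right)^{2} = \left(-3 - 26\right)^{2} = \left(-29\right)^{2} = 841$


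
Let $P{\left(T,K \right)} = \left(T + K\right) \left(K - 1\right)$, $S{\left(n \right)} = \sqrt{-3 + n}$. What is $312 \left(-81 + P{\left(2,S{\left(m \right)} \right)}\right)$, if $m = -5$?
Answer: $-28392 + 624 i \sqrt{2} \approx -28392.0 + 882.47 i$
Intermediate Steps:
$P{\left(T,K \right)} = \left(-1 + K\right) \left(K + T\right)$ ($P{\left(T,K \right)} = \left(K + T\right) \left(-1 + K\right) = \left(-1 + K\right) \left(K + T\right)$)
$312 \left(-81 + P{\left(2,S{\left(m \right)} \right)}\right) = 312 \left(-81 + \left(\left(\sqrt{-3 - 5}\right)^{2} - \sqrt{-3 - 5} - 2 + \sqrt{-3 - 5} \cdot 2\right)\right) = 312 \left(-81 + \left(\left(\sqrt{-8}\right)^{2} - \sqrt{-8} - 2 + \sqrt{-8} \cdot 2\right)\right) = 312 \left(-81 + \left(\left(2 i \sqrt{2}\right)^{2} - 2 i \sqrt{2} - 2 + 2 i \sqrt{2} \cdot 2\right)\right) = 312 \left(-81 - \left(10 - 2 i \sqrt{2}\right)\right) = 312 \left(-91 + 2 i \sqrt{2}\right) = -28392 + 624 i \sqrt{2}$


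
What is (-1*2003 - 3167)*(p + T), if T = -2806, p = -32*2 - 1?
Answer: 14843070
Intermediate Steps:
p = -65 (p = -64 - 1 = -65)
(-1*2003 - 3167)*(p + T) = (-1*2003 - 3167)*(-65 - 2806) = (-2003 - 3167)*(-2871) = -5170*(-2871) = 14843070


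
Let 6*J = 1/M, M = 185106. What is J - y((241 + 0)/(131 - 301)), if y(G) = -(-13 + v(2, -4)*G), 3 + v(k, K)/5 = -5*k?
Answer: 1494360755/18880812 ≈ 79.147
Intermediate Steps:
v(k, K) = -15 - 25*k (v(k, K) = -15 + 5*(-5*k) = -15 - 25*k)
J = 1/1110636 (J = (⅙)/185106 = (⅙)*(1/185106) = 1/1110636 ≈ 9.0039e-7)
y(G) = 13 + 65*G (y(G) = -(-13 + (-15 - 25*2)*G) = -(-13 + (-15 - 50)*G) = -(-13 - 65*G) = 13 + 65*G)
J - y((241 + 0)/(131 - 301)) = 1/1110636 - (13 + 65*((241 + 0)/(131 - 301))) = 1/1110636 - (13 + 65*(241/(-170))) = 1/1110636 - (13 + 65*(241*(-1/170))) = 1/1110636 - (13 + 65*(-241/170)) = 1/1110636 - (13 - 3133/34) = 1/1110636 - 1*(-2691/34) = 1/1110636 + 2691/34 = 1494360755/18880812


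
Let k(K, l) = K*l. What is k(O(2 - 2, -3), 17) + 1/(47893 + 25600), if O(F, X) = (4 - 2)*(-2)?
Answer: -4997523/73493 ≈ -68.000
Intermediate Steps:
O(F, X) = -4 (O(F, X) = 2*(-2) = -4)
k(O(2 - 2, -3), 17) + 1/(47893 + 25600) = -4*17 + 1/(47893 + 25600) = -68 + 1/73493 = -4997523/73493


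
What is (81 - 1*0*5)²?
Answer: 6561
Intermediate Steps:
(81 - 1*0*5)² = (81 + 0*5)² = (81 + 0)² = 81² = 6561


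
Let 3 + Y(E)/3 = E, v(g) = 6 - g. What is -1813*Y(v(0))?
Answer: -16317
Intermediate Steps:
Y(E) = -9 + 3*E
-1813*Y(v(0)) = -1813*(-9 + 3*(6 - 1*0)) = -1813*(-9 + 3*(6 + 0)) = -1813*(-9 + 3*6) = -1813*(-9 + 18) = -1813*9 = -16317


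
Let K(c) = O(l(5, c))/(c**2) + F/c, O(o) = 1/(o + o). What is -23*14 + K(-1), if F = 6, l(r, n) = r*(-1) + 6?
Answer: -655/2 ≈ -327.50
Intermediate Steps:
l(r, n) = 6 - r (l(r, n) = -r + 6 = 6 - r)
O(o) = 1/(2*o)
K(c) = 1/(2*c**2) + 6/c (K(c) = (1/(2*(6 - 1*5)))/(c**2) + 6/c = (1/(2*(6 - 5)))/c**2 + 6/c = ((1/2)/1)/c**2 + 6/c = ((1/2)*1)/c**2 + 6/c = 1/(2*c**2) + 6/c)
-23*14 + K(-1) = -23*14 + (1/2)*(1 + 12*(-1))/(-1)**2 = -322 + (1/2)*1*(1 - 12) = -322 + (1/2)*1*(-11) = -322 - 11/2 = -655/2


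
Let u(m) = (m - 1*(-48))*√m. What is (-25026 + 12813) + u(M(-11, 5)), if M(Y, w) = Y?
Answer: -12213 + 37*I*√11 ≈ -12213.0 + 122.72*I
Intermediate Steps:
u(m) = √m*(48 + m) (u(m) = (m + 48)*√m = (48 + m)*√m = √m*(48 + m))
(-25026 + 12813) + u(M(-11, 5)) = (-25026 + 12813) + √(-11)*(48 - 11) = -12213 + (I*√11)*37 = -12213 + 37*I*√11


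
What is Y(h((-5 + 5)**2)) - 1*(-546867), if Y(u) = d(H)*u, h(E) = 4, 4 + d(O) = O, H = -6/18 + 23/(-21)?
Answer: 3827917/7 ≈ 5.4685e+5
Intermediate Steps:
H = -10/7 (H = -6*1/18 + 23*(-1/21) = -1/3 - 23/21 = -10/7 ≈ -1.4286)
d(O) = -4 + O
Y(u) = -38*u/7 (Y(u) = (-4 - 10/7)*u = -38*u/7)
Y(h((-5 + 5)**2)) - 1*(-546867) = -38/7*4 - 1*(-546867) = -152/7 + 546867 = 3827917/7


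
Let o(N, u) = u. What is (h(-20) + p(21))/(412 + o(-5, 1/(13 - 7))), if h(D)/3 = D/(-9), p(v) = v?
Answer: 166/2473 ≈ 0.067125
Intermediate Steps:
h(D) = -D/3 (h(D) = 3*(D/(-9)) = 3*(D*(-⅑)) = 3*(-D/9) = -D/3)
(h(-20) + p(21))/(412 + o(-5, 1/(13 - 7))) = (-⅓*(-20) + 21)/(412 + 1/(13 - 7)) = (20/3 + 21)/(412 + 1/6) = 83/(3*(412 + ⅙)) = 83/(3*(2473/6)) = (83/3)*(6/2473) = 166/2473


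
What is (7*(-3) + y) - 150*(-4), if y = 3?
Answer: 582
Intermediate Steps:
(7*(-3) + y) - 150*(-4) = (7*(-3) + 3) - 150*(-4) = (-21 + 3) + 600 = -18 + 600 = 582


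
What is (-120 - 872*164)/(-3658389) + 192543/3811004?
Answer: 1249858573739/13942135112556 ≈ 0.089646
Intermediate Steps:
(-120 - 872*164)/(-3658389) + 192543/3811004 = (-120 - 143008)*(-1/3658389) + 192543*(1/3811004) = -143128*(-1/3658389) + 192543/3811004 = 143128/3658389 + 192543/3811004 = 1249858573739/13942135112556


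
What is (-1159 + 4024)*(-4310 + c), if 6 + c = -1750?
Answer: -17379090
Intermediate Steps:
c = -1756 (c = -6 - 1750 = -1756)
(-1159 + 4024)*(-4310 + c) = (-1159 + 4024)*(-4310 - 1756) = 2865*(-6066) = -17379090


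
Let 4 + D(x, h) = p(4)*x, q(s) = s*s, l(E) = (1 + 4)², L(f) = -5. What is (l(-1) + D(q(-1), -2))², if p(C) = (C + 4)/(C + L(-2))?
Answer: 169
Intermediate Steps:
l(E) = 25 (l(E) = 5² = 25)
q(s) = s²
p(C) = (4 + C)/(-5 + C) (p(C) = (C + 4)/(C - 5) = (4 + C)/(-5 + C))
D(x, h) = -4 - 8*x (D(x, h) = -4 + ((4 + 4)/(-5 + 4))*x = -4 + (8/(-1))*x = -4 + (-1*8)*x = -4 - 8*x)
(l(-1) + D(q(-1), -2))² = (25 + (-4 - 8*(-1)²))² = (25 + (-4 - 8*1))² = (25 + (-4 - 8))² = (25 - 12)² = 13² = 169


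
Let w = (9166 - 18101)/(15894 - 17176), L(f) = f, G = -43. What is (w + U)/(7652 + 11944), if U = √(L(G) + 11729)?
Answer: 8935/25122072 + √11686/19596 ≈ 0.0058722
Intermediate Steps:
w = 8935/1282 (w = -8935/(-1282) = -8935*(-1/1282) = 8935/1282 ≈ 6.9696)
U = √11686 (U = √(-43 + 11729) = √11686 ≈ 108.10)
(w + U)/(7652 + 11944) = (8935/1282 + √11686)/(7652 + 11944) = (8935/1282 + √11686)/19596 = (8935/1282 + √11686)*(1/19596) = 8935/25122072 + √11686/19596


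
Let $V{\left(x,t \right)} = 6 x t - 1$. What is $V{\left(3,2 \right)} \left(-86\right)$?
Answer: $-3010$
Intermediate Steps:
$V{\left(x,t \right)} = -1 + 6 t x$ ($V{\left(x,t \right)} = 6 t x - 1 = -1 + 6 t x$)
$V{\left(3,2 \right)} \left(-86\right) = \left(-1 + 6 \cdot 2 \cdot 3\right) \left(-86\right) = \left(-1 + 36\right) \left(-86\right) = 35 \left(-86\right) = -3010$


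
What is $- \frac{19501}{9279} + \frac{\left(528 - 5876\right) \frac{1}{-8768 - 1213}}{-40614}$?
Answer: $- \frac{62739186551}{29852482311} \approx -2.1016$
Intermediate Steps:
$- \frac{19501}{9279} + \frac{\left(528 - 5876\right) \frac{1}{-8768 - 1213}}{-40614} = \left(-19501\right) \frac{1}{9279} + - \frac{5348}{-9981} \left(- \frac{1}{40614}\right) = - \frac{19501}{9279} + \left(-5348\right) \left(- \frac{1}{9981}\right) \left(- \frac{1}{40614}\right) = - \frac{19501}{9279} + \frac{5348}{9981} \left(- \frac{1}{40614}\right) = - \frac{19501}{9279} - \frac{382}{28954881} = - \frac{62739186551}{29852482311}$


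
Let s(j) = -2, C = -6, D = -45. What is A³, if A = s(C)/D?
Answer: 8/91125 ≈ 8.7791e-5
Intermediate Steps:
A = 2/45 (A = -2/(-45) = -2*(-1/45) = 2/45 ≈ 0.044444)
A³ = (2/45)³ = 8/91125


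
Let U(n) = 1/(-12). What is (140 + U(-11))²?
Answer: 2819041/144 ≈ 19577.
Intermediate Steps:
U(n) = -1/12
(140 + U(-11))² = (140 - 1/12)² = (1679/12)² = 2819041/144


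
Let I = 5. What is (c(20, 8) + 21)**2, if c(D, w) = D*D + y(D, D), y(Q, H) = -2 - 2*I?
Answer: 167281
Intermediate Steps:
y(Q, H) = -12 (y(Q, H) = -2 - 2*5 = -2 - 10 = -12)
c(D, w) = -12 + D**2 (c(D, w) = D*D - 12 = D**2 - 12 = -12 + D**2)
(c(20, 8) + 21)**2 = ((-12 + 20**2) + 21)**2 = ((-12 + 400) + 21)**2 = (388 + 21)**2 = 409**2 = 167281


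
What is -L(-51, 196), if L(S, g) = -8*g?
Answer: 1568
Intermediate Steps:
-L(-51, 196) = -(-8)*196 = -1*(-1568) = 1568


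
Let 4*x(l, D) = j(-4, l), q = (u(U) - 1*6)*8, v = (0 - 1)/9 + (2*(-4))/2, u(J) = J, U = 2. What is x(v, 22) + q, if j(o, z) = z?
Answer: -1189/36 ≈ -33.028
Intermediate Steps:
v = -37/9 (v = -1*⅑ - 8*½ = -⅑ - 4 = -37/9 ≈ -4.1111)
q = -32 (q = (2 - 1*6)*8 = (2 - 6)*8 = -4*8 = -32)
x(l, D) = l/4
x(v, 22) + q = (¼)*(-37/9) - 32 = -37/36 - 32 = -1189/36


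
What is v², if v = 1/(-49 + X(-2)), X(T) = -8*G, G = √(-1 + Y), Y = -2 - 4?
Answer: (49 + 8*I*√7)⁻² ≈ 0.00024061 - 0.00025555*I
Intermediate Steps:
Y = -6
G = I*√7 (G = √(-1 - 6) = √(-7) = I*√7 ≈ 2.6458*I)
X(T) = -8*I*√7
v = 1/(-49 - 8*I*√7) ≈ -0.017199 + 0.0074293*I
v² = (I/(-49*I + 8*√7))² = -1/(-49*I + 8*√7)²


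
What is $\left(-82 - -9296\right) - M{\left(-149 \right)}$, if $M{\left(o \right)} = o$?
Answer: $9363$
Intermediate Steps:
$\left(-82 - -9296\right) - M{\left(-149 \right)} = \left(-82 - -9296\right) - -149 = \left(-82 + 9296\right) + 149 = 9214 + 149 = 9363$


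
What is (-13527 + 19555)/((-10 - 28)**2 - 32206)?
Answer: -3014/15381 ≈ -0.19596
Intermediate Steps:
(-13527 + 19555)/((-10 - 28)**2 - 32206) = 6028/((-38)**2 - 32206) = 6028/(1444 - 32206) = 6028/(-30762) = 6028*(-1/30762) = -3014/15381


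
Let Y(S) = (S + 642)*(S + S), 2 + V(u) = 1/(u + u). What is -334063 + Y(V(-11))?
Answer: -81476801/242 ≈ -3.3668e+5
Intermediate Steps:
V(u) = -2 + 1/(2*u) (V(u) = -2 + 1/(u + u) = -2 + 1/(2*u))
Y(S) = 2*S*(642 + S) (Y(S) = (642 + S)*(2*S) = 2*S*(642 + S))
-334063 + Y(V(-11)) = -334063 + 2*(-2 + (½)/(-11))*(642 + (-2 + (½)/(-11))) = -334063 + 2*(-2 + (½)*(-1/11))*(642 + (-2 + (½)*(-1/11))) = -334063 + 2*(-2 - 1/22)*(642 + (-2 - 1/22)) = -334063 + 2*(-45/22)*(642 - 45/22) = -334063 + 2*(-45/22)*(14079/22) = -334063 - 633555/242 = -81476801/242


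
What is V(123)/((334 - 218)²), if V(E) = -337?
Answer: -337/13456 ≈ -0.025045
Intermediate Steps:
V(123)/((334 - 218)²) = -337/(334 - 218)² = -337/(116²) = -337/13456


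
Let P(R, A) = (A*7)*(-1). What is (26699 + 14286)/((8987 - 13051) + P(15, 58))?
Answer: -8197/894 ≈ -9.1689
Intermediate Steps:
P(R, A) = -7*A (P(R, A) = (7*A)*(-1) = -7*A)
(26699 + 14286)/((8987 - 13051) + P(15, 58)) = (26699 + 14286)/((8987 - 13051) - 7*58) = 40985/(-4064 - 406) = 40985/(-4470) = 40985*(-1/4470) = -8197/894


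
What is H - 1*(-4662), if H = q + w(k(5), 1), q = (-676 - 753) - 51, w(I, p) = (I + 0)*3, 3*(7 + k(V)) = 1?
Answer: 3162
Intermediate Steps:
k(V) = -20/3 (k(V) = -7 + (⅓)*1 = -7 + ⅓ = -20/3)
w(I, p) = 3*I (w(I, p) = I*3 = 3*I)
q = -1480 (q = -1429 - 51 = -1480)
H = -1500 (H = -1480 + 3*(-20/3) = -1480 - 20 = -1500)
H - 1*(-4662) = -1500 - 1*(-4662) = -1500 + 4662 = 3162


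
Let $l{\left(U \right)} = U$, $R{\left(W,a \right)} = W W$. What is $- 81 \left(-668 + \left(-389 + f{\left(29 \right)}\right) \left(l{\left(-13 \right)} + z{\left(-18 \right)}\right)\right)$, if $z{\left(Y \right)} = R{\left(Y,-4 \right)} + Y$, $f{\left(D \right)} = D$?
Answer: $8597988$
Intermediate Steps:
$R{\left(W,a \right)} = W^{2}$
$z{\left(Y \right)} = Y + Y^{2}$ ($z{\left(Y \right)} = Y^{2} + Y = Y + Y^{2}$)
$- 81 \left(-668 + \left(-389 + f{\left(29 \right)}\right) \left(l{\left(-13 \right)} + z{\left(-18 \right)}\right)\right) = - 81 \left(-668 + \left(-389 + 29\right) \left(-13 - 18 \left(1 - 18\right)\right)\right) = - 81 \left(-668 - 360 \left(-13 - -306\right)\right) = - 81 \left(-668 - 360 \left(-13 + 306\right)\right) = - 81 \left(-668 - 105480\right) = \left(-81\right) \left(-106148\right) = 8597988$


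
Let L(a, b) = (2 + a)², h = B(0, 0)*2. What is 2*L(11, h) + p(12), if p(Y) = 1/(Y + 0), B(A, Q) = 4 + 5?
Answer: 4057/12 ≈ 338.08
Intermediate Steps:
B(A, Q) = 9
h = 18 (h = 9*2 = 18)
p(Y) = 1/Y
2*L(11, h) + p(12) = 2*(2 + 11)² + 1/12 = 2*13² + 1/12 = 2*169 + 1/12 = 338 + 1/12 = 4057/12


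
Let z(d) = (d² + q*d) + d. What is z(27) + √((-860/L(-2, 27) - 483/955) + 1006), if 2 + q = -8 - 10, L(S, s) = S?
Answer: 216 + √1309206635/955 ≈ 253.89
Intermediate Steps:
q = -20 (q = -2 + (-8 - 10) = -2 - 18 = -20)
z(d) = d² - 19*d (z(d) = (d² - 20*d) + d = d² - 19*d)
z(27) + √((-860/L(-2, 27) - 483/955) + 1006) = 27*(-19 + 27) + √((-860/(-2) - 483/955) + 1006) = 27*8 + √((-860*(-½) - 483*1/955) + 1006) = 216 + √((430 - 483/955) + 1006) = 216 + √(410167/955 + 1006) = 216 + √(1370897/955) = 216 + √1309206635/955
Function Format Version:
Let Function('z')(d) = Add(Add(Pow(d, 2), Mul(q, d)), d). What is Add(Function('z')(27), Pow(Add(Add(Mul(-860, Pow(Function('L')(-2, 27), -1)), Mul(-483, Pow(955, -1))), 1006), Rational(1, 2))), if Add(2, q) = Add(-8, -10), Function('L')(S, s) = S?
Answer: Add(216, Mul(Rational(1, 955), Pow(1309206635, Rational(1, 2)))) ≈ 253.89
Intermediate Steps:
q = -20 (q = Add(-2, Add(-8, -10)) = Add(-2, -18) = -20)
Function('z')(d) = Add(Pow(d, 2), Mul(-19, d)) (Function('z')(d) = Add(Add(Pow(d, 2), Mul(-20, d)), d) = Add(Pow(d, 2), Mul(-19, d)))
Add(Function('z')(27), Pow(Add(Add(Mul(-860, Pow(Function('L')(-2, 27), -1)), Mul(-483, Pow(955, -1))), 1006), Rational(1, 2))) = Add(Mul(27, Add(-19, 27)), Pow(Add(Add(Mul(-860, Pow(-2, -1)), Mul(-483, Pow(955, -1))), 1006), Rational(1, 2))) = Add(Mul(27, 8), Pow(Add(Add(Mul(-860, Rational(-1, 2)), Mul(-483, Rational(1, 955))), 1006), Rational(1, 2))) = Add(216, Pow(Add(Add(430, Rational(-483, 955)), 1006), Rational(1, 2))) = Add(216, Pow(Add(Rational(410167, 955), 1006), Rational(1, 2))) = Add(216, Pow(Rational(1370897, 955), Rational(1, 2))) = Add(216, Mul(Rational(1, 955), Pow(1309206635, Rational(1, 2))))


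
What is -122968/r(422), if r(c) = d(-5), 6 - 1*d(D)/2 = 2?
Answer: -15371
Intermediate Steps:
d(D) = 8 (d(D) = 12 - 2*2 = 12 - 4 = 8)
r(c) = 8
-122968/r(422) = -122968/8 = -122968*1/8 = -15371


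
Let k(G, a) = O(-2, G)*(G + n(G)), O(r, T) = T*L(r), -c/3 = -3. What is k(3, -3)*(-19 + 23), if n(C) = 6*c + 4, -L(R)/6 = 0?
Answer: 0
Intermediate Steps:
c = 9 (c = -3*(-3) = 9)
L(R) = 0 (L(R) = -6*0 = 0)
n(C) = 58 (n(C) = 6*9 + 4 = 54 + 4 = 58)
O(r, T) = 0 (O(r, T) = T*0 = 0)
k(G, a) = 0 (k(G, a) = 0*(G + 58) = 0*(58 + G) = 0)
k(3, -3)*(-19 + 23) = 0*(-19 + 23) = 0*4 = 0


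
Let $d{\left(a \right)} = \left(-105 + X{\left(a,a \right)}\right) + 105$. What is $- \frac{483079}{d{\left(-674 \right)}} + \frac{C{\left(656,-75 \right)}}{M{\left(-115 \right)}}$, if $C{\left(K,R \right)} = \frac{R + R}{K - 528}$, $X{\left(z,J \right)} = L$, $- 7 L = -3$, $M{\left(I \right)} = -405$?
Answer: $- \frac{1947774523}{1728} \approx -1.1272 \cdot 10^{6}$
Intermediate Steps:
$L = \frac{3}{7}$ ($L = \left(- \frac{1}{7}\right) \left(-3\right) = \frac{3}{7} \approx 0.42857$)
$X{\left(z,J \right)} = \frac{3}{7}$
$C{\left(K,R \right)} = \frac{2 R}{-528 + K}$
$d{\left(a \right)} = \frac{3}{7}$ ($d{\left(a \right)} = \left(-105 + \frac{3}{7}\right) + 105 = - \frac{732}{7} + 105 = \frac{3}{7}$)
$- \frac{483079}{d{\left(-674 \right)}} + \frac{C{\left(656,-75 \right)}}{M{\left(-115 \right)}} = - \frac{483079}{\frac{3}{7}} + \frac{2 \left(-75\right) \frac{1}{-528 + 656}}{-405} = \left(-483079\right) \frac{7}{3} + 2 \left(-75\right) \frac{1}{128} \left(- \frac{1}{405}\right) = - \frac{3381553}{3} + 2 \left(-75\right) \frac{1}{128} \left(- \frac{1}{405}\right) = - \frac{3381553}{3} - - \frac{5}{1728} = - \frac{3381553}{3} + \frac{5}{1728} = - \frac{1947774523}{1728}$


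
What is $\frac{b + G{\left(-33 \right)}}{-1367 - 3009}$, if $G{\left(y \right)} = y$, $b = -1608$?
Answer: $\frac{3}{8} \approx 0.375$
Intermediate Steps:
$\frac{b + G{\left(-33 \right)}}{-1367 - 3009} = \frac{-1608 - 33}{-1367 - 3009} = - \frac{1641}{-4376} = \left(-1641\right) \left(- \frac{1}{4376}\right) = \frac{3}{8}$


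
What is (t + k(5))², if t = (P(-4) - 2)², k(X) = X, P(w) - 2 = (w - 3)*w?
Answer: 622521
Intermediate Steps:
P(w) = 2 + w*(-3 + w) (P(w) = 2 + (w - 3)*w = 2 + (-3 + w)*w = 2 + w*(-3 + w))
t = 784 (t = ((2 + (-4)² - 3*(-4)) - 2)² = ((2 + 16 + 12) - 2)² = (30 - 2)² = 28² = 784)
(t + k(5))² = (784 + 5)² = 789² = 622521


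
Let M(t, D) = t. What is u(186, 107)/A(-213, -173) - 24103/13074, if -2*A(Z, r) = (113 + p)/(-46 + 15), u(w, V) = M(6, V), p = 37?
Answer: 208013/326850 ≈ 0.63642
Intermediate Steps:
u(w, V) = 6
A(Z, r) = 75/31 (A(Z, r) = -(113 + 37)/(2*(-46 + 15)) = -75/(-31) = -75*(-1)/31 = -½*(-150/31) = 75/31)
u(186, 107)/A(-213, -173) - 24103/13074 = 6/(75/31) - 24103/13074 = 6*(31/75) - 24103*1/13074 = 62/25 - 24103/13074 = 208013/326850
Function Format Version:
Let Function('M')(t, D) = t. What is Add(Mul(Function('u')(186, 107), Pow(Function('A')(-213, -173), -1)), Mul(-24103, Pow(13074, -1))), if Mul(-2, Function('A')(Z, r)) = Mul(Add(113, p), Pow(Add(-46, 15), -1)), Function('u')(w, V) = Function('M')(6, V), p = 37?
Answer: Rational(208013, 326850) ≈ 0.63642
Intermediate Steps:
Function('u')(w, V) = 6
Function('A')(Z, r) = Rational(75, 31) (Function('A')(Z, r) = Mul(Rational(-1, 2), Mul(Add(113, 37), Pow(Add(-46, 15), -1))) = Mul(Rational(-1, 2), Mul(150, Pow(-31, -1))) = Mul(Rational(-1, 2), Mul(150, Rational(-1, 31))) = Mul(Rational(-1, 2), Rational(-150, 31)) = Rational(75, 31))
Add(Mul(Function('u')(186, 107), Pow(Function('A')(-213, -173), -1)), Mul(-24103, Pow(13074, -1))) = Add(Mul(6, Pow(Rational(75, 31), -1)), Mul(-24103, Pow(13074, -1))) = Add(Mul(6, Rational(31, 75)), Mul(-24103, Rational(1, 13074))) = Add(Rational(62, 25), Rational(-24103, 13074)) = Rational(208013, 326850)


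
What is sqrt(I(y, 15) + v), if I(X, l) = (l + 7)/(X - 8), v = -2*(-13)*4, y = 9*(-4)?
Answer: 3*sqrt(46)/2 ≈ 10.173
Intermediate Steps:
y = -36
v = 104 (v = 26*4 = 104)
I(X, l) = (7 + l)/(-8 + X)
sqrt(I(y, 15) + v) = sqrt((7 + 15)/(-8 - 36) + 104) = sqrt(22/(-44) + 104) = sqrt(-1/44*22 + 104) = sqrt(-1/2 + 104) = sqrt(207/2) = 3*sqrt(46)/2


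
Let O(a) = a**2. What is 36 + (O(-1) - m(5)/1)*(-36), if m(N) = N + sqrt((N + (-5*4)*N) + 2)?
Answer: 180 + 36*I*sqrt(93) ≈ 180.0 + 347.17*I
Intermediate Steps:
m(N) = N + sqrt(2 - 19*N) (m(N) = N + sqrt((N - 20*N) + 2) = N + sqrt(-19*N + 2) = N + sqrt(2 - 19*N))
36 + (O(-1) - m(5)/1)*(-36) = 36 + ((-1)**2 - (5 + sqrt(2 - 19*5))/1)*(-36) = 36 + (1 - (5 + sqrt(2 - 95)))*(-36) = 36 + (1 - (5 + sqrt(-93)))*(-36) = 36 + (1 - (5 + I*sqrt(93)))*(-36) = 36 + (1 + (-5 - I*sqrt(93)))*(-36) = 36 + (-4 - I*sqrt(93))*(-36) = 36 + (144 + 36*I*sqrt(93)) = 180 + 36*I*sqrt(93)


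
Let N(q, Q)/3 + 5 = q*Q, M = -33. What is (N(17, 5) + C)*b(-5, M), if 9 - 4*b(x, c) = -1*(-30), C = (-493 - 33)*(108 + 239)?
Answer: 1913961/2 ≈ 9.5698e+5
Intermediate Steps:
C = -182522 (C = -526*347 = -182522)
N(q, Q) = -15 + 3*Q*q (N(q, Q) = -15 + 3*(q*Q) = -15 + 3*(Q*q) = -15 + 3*Q*q)
b(x, c) = -21/4 (b(x, c) = 9/4 - (-1)*(-30)/4 = 9/4 - ¼*30 = 9/4 - 15/2 = -21/4)
(N(17, 5) + C)*b(-5, M) = ((-15 + 3*5*17) - 182522)*(-21/4) = ((-15 + 255) - 182522)*(-21/4) = (240 - 182522)*(-21/4) = -182282*(-21/4) = 1913961/2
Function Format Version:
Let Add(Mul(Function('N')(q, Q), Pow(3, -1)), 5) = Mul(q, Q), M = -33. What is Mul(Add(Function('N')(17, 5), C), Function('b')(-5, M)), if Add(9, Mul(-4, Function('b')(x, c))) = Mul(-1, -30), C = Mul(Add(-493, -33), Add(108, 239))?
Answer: Rational(1913961, 2) ≈ 9.5698e+5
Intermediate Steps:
C = -182522 (C = Mul(-526, 347) = -182522)
Function('N')(q, Q) = Add(-15, Mul(3, Q, q)) (Function('N')(q, Q) = Add(-15, Mul(3, Mul(q, Q))) = Add(-15, Mul(3, Mul(Q, q))) = Add(-15, Mul(3, Q, q)))
Function('b')(x, c) = Rational(-21, 4) (Function('b')(x, c) = Add(Rational(9, 4), Mul(Rational(-1, 4), Mul(-1, -30))) = Add(Rational(9, 4), Mul(Rational(-1, 4), 30)) = Add(Rational(9, 4), Rational(-15, 2)) = Rational(-21, 4))
Mul(Add(Function('N')(17, 5), C), Function('b')(-5, M)) = Mul(Add(Add(-15, Mul(3, 5, 17)), -182522), Rational(-21, 4)) = Mul(Add(Add(-15, 255), -182522), Rational(-21, 4)) = Mul(Add(240, -182522), Rational(-21, 4)) = Mul(-182282, Rational(-21, 4)) = Rational(1913961, 2)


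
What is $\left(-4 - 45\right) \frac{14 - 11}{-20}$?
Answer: $\frac{147}{20} \approx 7.35$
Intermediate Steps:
$\left(-4 - 45\right) \frac{14 - 11}{-20} = - 49 \cdot 3 \left(- \frac{1}{20}\right) = \left(-49\right) \left(- \frac{3}{20}\right) = \frac{147}{20}$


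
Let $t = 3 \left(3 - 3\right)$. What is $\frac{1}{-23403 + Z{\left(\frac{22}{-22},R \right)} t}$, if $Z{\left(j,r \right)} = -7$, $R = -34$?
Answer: $- \frac{1}{23403} \approx -4.273 \cdot 10^{-5}$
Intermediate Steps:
$t = 0$ ($t = 3 \cdot 0 = 0$)
$\frac{1}{-23403 + Z{\left(\frac{22}{-22},R \right)} t} = \frac{1}{-23403 - 0} = \frac{1}{-23403 + 0} = \frac{1}{-23403} = - \frac{1}{23403}$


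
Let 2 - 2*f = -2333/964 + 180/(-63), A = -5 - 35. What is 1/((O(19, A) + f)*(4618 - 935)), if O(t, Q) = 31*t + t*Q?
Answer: -13496/8318825247 ≈ -1.6223e-6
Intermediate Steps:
A = -40
f = 49107/13496 (f = 1 - (-2333/964 + 180/(-63))/2 = 1 - (-2333*1/964 + 180*(-1/63))/2 = 1 - (-2333/964 - 20/7)/2 = 1 - ½*(-35611/6748) = 1 + 35611/13496 = 49107/13496 ≈ 3.6386)
O(t, Q) = 31*t + Q*t
1/((O(19, A) + f)*(4618 - 935)) = 1/((19*(31 - 40) + 49107/13496)*(4618 - 935)) = 1/((19*(-9) + 49107/13496)*3683) = 1/((-171 + 49107/13496)*3683) = 1/(-2258709/13496*3683) = 1/(-8318825247/13496) = -13496/8318825247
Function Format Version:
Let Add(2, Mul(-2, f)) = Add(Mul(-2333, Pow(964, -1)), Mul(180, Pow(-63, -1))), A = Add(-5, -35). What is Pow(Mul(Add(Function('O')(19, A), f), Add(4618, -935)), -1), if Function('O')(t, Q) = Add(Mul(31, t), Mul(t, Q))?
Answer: Rational(-13496, 8318825247) ≈ -1.6223e-6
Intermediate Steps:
A = -40
f = Rational(49107, 13496) (f = Add(1, Mul(Rational(-1, 2), Add(Mul(-2333, Pow(964, -1)), Mul(180, Pow(-63, -1))))) = Add(1, Mul(Rational(-1, 2), Add(Mul(-2333, Rational(1, 964)), Mul(180, Rational(-1, 63))))) = Add(1, Mul(Rational(-1, 2), Add(Rational(-2333, 964), Rational(-20, 7)))) = Add(1, Mul(Rational(-1, 2), Rational(-35611, 6748))) = Add(1, Rational(35611, 13496)) = Rational(49107, 13496) ≈ 3.6386)
Function('O')(t, Q) = Add(Mul(31, t), Mul(Q, t))
Pow(Mul(Add(Function('O')(19, A), f), Add(4618, -935)), -1) = Pow(Mul(Add(Mul(19, Add(31, -40)), Rational(49107, 13496)), Add(4618, -935)), -1) = Pow(Mul(Add(Mul(19, -9), Rational(49107, 13496)), 3683), -1) = Pow(Mul(Add(-171, Rational(49107, 13496)), 3683), -1) = Pow(Mul(Rational(-2258709, 13496), 3683), -1) = Pow(Rational(-8318825247, 13496), -1) = Rational(-13496, 8318825247)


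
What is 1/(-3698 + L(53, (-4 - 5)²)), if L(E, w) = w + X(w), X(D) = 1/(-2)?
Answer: -2/7235 ≈ -0.00027643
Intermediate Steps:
X(D) = -½
L(E, w) = -½ + w (L(E, w) = w - ½ = -½ + w)
1/(-3698 + L(53, (-4 - 5)²)) = 1/(-3698 + (-½ + (-4 - 5)²)) = 1/(-3698 + (-½ + (-9)²)) = 1/(-3698 + (-½ + 81)) = 1/(-3698 + 161/2) = 1/(-7235/2) = -2/7235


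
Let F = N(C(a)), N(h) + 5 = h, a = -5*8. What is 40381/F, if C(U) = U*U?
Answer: 3671/145 ≈ 25.317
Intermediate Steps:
a = -40
C(U) = U**2
N(h) = -5 + h
F = 1595 (F = -5 + (-40)**2 = -5 + 1600 = 1595)
40381/F = 40381/1595 = 40381*(1/1595) = 3671/145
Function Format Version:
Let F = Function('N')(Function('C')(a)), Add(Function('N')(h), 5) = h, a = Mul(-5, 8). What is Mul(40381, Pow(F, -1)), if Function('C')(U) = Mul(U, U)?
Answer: Rational(3671, 145) ≈ 25.317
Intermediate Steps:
a = -40
Function('C')(U) = Pow(U, 2)
Function('N')(h) = Add(-5, h)
F = 1595 (F = Add(-5, Pow(-40, 2)) = Add(-5, 1600) = 1595)
Mul(40381, Pow(F, -1)) = Mul(40381, Pow(1595, -1)) = Mul(40381, Rational(1, 1595)) = Rational(3671, 145)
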